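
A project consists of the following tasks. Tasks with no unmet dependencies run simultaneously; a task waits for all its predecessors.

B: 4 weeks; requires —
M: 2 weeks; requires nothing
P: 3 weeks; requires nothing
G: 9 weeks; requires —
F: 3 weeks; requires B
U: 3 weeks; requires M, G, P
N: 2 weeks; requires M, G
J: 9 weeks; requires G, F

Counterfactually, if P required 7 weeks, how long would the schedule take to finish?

Baseline: G→J = 9+9 = 18 → 18 weeks.
P has 12 weeks of float (longest path through it is 6).
The critical path is still G→J; finish is now 18 weeks.

18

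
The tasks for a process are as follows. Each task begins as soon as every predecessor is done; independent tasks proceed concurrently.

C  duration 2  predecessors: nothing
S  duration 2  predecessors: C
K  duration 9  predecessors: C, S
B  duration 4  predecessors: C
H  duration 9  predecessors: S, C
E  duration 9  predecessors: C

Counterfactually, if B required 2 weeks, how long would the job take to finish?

Critical path before the change: C→S→K = 2+2+9 = 13 giving 13 weeks.
B has 7 weeks of float (longest path through it is 6).
No other chain overtakes it, so the finish is 13 weeks.

13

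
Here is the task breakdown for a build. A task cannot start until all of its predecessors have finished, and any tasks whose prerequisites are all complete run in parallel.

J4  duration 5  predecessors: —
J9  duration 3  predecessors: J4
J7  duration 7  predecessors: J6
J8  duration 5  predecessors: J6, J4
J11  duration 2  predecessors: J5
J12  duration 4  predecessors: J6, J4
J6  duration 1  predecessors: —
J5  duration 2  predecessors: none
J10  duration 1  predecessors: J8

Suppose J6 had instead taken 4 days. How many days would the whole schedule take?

Critical path before the change: J4→J8→J10 = 5+5+1 = 11 giving 11 days.
J6 is off the critical path — its longest chain is 8 days, giving 3 of slack.
No other chain overtakes it, so the finish is 11 days.

11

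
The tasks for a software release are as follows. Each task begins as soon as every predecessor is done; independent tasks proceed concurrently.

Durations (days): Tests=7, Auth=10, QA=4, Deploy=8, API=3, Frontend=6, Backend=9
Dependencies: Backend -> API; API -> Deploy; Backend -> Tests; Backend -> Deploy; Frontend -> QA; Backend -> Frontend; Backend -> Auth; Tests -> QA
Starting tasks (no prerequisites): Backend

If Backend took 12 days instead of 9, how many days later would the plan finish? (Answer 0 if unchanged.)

3

Baseline: Backend→API→Deploy = 9+3+8 = 20 → 20 days.
Backend is on the critical path; changing it to 12 makes that path 23 days.
No other chain overtakes it, so the finish is 23 days.
Change in finish: 23 − 20 = +3 days.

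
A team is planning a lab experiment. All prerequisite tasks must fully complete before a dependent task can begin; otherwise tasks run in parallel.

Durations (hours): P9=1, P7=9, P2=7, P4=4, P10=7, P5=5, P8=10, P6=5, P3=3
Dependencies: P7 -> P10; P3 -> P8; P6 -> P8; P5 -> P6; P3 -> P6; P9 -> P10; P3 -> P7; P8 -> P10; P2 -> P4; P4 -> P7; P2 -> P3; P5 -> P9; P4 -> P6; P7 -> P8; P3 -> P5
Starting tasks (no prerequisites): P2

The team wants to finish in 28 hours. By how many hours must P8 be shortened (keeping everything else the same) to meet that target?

9

Current finish: 37 hours; target: 28.
P8 is on every critical path, so each hour cut from P8 cuts the finish by one (this holds down to a finish of 28).
Need 37 − 28 = 9 hours off P8 → P8 becomes 1 hour, finish becomes 28.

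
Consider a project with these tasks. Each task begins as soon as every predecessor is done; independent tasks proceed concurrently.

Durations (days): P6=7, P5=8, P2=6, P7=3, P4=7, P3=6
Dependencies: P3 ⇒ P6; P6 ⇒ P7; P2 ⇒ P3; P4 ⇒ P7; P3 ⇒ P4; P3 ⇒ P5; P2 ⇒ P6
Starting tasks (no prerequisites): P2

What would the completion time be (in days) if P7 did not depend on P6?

Before: longest chain P2→P3→P4→P7 = 6+6+7+3 = 22, finish 22.
Dropping P6→P7 doesn't change P7's earliest start (19); another predecessor still binds.
The longest chain is now P2→P3→P4→P7 = 6+6+7+3 = 22, so the project takes 22 days.

22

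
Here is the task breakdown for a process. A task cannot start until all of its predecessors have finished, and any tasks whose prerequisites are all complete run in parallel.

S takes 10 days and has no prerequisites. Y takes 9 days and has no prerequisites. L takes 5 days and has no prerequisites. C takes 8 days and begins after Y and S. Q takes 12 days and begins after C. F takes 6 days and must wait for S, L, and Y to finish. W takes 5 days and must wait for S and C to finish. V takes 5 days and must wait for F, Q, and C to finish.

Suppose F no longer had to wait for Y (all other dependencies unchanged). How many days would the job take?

With the dependency in place, S→C→Q→V = 10+8+12+5 = 35 sets the finish at 35 days.
Dropping Y→F doesn't change F's earliest start (10); another predecessor still binds.
The longest chain is now S→C→Q→V = 10+8+12+5 = 35, so the job takes 35 days.

35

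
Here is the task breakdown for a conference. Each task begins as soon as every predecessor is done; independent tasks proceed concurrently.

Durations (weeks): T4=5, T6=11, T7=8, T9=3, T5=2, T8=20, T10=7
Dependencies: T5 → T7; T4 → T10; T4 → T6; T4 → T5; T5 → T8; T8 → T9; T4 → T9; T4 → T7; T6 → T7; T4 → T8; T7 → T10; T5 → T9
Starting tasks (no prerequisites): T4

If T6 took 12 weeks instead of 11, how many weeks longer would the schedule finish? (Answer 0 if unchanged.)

The binding path is T4→T6→T7→T10 = 5+11+8+7 = 31; finish at 31 weeks.
T6 lies on that path, so at 12 weeks the path becomes 32 weeks.
No other chain overtakes it, so the finish is 32 weeks.
Change in finish: 32 − 31 = +1 weeks.

1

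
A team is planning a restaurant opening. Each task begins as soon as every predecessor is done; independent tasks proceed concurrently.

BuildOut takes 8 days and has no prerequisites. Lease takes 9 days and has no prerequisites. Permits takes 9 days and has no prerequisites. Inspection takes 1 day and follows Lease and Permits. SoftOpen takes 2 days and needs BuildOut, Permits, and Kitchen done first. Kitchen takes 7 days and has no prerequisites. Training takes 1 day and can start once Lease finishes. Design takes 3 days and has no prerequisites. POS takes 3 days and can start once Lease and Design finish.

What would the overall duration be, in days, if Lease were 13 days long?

16

The binding path is Lease→POS = 9+3 = 12; finish at 12 days.
Since Lease is critical, the +4 change carries straight to that chain (now 16 days).
The critical path is still Lease→POS; finish is now 16 days.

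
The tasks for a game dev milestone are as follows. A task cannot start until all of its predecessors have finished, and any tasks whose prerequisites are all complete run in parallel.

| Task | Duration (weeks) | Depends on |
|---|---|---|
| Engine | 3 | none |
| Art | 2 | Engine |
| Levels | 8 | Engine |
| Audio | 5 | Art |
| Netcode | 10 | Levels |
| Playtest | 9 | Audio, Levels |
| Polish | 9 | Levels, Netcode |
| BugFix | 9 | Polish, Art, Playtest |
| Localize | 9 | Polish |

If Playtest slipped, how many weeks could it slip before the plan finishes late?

10

Engine→Levels→Netcode→Polish→BugFix = 3+8+10+9+9 = 39 sets the makespan at 39 weeks.
Longest path through Playtest: 29 weeks (earliest finish 20, latest finish 30).
Slack of Playtest = 21 − 11 = 10 weeks.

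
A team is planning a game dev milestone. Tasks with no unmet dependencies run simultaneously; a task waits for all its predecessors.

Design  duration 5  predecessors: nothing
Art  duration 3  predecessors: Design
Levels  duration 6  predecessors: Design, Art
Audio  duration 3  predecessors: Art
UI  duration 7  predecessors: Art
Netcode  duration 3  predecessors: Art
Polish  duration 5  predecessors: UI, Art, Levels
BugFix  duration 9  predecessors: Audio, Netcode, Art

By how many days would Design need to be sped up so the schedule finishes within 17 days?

3

Current finish: 20 days; target: 17.
Design is on every critical path, so each day cut from Design cuts the finish by one (this holds down to a finish of 16).
Need 20 − 17 = 3 days off Design → Design becomes 2 days, finish becomes 17.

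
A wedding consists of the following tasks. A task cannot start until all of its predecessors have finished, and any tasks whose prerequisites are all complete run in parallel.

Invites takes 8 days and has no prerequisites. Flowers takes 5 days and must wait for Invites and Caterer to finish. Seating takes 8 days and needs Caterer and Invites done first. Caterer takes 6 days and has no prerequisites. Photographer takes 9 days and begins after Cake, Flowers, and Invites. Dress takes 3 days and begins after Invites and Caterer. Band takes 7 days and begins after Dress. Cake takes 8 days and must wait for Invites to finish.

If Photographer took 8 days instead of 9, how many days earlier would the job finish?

As given, the longest chain is Invites→Cake→Photographer = 8+8+9 = 25, so the finish is 25 days.
Photographer is on the critical path; changing it to 8 makes that path 24 days.
That remains the longest chain; total 24 days.
Change in finish: 24 − 25 = -1 days.

1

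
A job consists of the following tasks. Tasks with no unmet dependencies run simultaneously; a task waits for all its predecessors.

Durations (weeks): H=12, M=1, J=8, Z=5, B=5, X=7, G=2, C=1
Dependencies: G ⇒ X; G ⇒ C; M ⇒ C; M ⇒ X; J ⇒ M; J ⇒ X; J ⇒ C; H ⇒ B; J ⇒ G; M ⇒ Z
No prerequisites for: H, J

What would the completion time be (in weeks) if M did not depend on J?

With the dependency in place, H→B = 12+5 = 17 sets the finish at 17 weeks.
Without J→M, M's earliest start moves from 8 to 0.
After: H→B = 12+5 = 17 → 17 weeks.

17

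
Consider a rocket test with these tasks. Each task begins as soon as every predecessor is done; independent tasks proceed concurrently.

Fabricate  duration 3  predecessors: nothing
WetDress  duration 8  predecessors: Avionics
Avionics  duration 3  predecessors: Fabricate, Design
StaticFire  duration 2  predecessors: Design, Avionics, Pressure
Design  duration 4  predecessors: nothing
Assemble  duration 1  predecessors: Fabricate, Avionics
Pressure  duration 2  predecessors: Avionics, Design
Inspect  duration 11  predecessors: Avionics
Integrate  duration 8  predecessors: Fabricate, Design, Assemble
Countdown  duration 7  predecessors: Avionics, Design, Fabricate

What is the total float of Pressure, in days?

7

Critical path: Design→Avionics→Inspect = 4+3+11 = 18, so the finish is 18 days.
Longest path through Pressure: 11 days (earliest finish 9, latest finish 16).
Slack of Pressure = 14 − 7 = 7 days.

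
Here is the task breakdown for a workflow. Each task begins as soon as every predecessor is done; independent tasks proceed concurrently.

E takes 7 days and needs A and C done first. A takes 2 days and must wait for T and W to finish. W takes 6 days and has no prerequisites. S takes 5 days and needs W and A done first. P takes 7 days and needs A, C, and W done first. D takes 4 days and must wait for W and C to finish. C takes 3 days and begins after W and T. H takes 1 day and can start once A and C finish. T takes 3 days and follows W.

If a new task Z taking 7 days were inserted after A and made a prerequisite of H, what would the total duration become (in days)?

19

Originally the job takes 19 days.
With Z inserted, H now waits for max(A, C, Z).
New critical path: W→T→A→Z→H = 6+3+2+7+1 = 19 ⇒ 19 days.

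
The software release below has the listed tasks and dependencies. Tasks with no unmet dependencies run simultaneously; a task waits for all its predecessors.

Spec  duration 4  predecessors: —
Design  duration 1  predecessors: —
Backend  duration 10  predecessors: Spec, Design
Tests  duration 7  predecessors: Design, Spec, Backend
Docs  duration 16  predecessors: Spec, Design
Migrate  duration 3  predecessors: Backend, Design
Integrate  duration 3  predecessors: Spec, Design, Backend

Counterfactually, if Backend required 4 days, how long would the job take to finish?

The binding path is Spec→Backend→Tests = 4+10+7 = 21; finish at 21 days.
Backend lies on that path, so at 4 days the path becomes 15 days.
Now Spec→Docs = 4+16 = 20 is longest, so the finish becomes 20 days.

20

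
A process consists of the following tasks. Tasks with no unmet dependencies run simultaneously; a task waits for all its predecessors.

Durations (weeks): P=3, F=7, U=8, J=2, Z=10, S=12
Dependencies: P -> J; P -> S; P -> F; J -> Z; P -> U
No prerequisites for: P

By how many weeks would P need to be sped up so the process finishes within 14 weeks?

Current finish: 15 weeks; target: 14.
P is on every critical path, so each week cut from P cuts the finish by one (this holds down to a finish of 13).
Need 15 − 14 = 1 week off P → P becomes 2 weeks, finish becomes 14.

1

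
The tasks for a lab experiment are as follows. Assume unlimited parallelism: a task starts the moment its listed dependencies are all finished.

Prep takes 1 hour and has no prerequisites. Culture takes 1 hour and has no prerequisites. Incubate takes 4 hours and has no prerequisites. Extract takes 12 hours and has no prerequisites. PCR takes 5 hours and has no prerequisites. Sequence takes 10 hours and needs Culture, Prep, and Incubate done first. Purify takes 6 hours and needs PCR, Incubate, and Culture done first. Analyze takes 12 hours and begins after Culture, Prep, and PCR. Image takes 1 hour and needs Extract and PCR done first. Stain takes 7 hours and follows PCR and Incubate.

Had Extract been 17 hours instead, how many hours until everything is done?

As given, the longest chain is PCR→Analyze = 5+12 = 17, so the finish is 17 hours.
The longest path through Extract is only 13 hours, so Extract has float 4.
The binding chain switches to Extract→Image = 17+1 = 18; finish 18 hours.

18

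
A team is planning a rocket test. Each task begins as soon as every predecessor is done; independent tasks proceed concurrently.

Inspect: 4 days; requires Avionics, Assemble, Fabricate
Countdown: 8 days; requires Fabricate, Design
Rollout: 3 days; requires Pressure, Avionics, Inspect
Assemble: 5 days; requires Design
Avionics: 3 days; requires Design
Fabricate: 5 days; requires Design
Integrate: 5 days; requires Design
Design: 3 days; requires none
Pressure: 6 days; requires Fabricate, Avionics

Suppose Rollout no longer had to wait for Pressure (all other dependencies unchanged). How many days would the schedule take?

Before: longest chain Design→Fabricate→Pressure→Rollout = 3+5+6+3 = 17, finish 17.
Without Pressure→Rollout, Rollout's earliest start moves from 14 to 12.
New critical path: Design→Fabricate→Countdown = 3+5+8 = 16 ⇒ 16 days.

16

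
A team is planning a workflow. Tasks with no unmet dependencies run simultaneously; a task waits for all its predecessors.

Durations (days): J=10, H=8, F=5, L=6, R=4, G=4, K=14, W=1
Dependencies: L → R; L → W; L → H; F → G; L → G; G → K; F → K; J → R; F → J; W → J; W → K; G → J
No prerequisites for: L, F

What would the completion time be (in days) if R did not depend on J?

With the dependency in place, L→G→J→R = 6+4+10+4 = 24 sets the finish at 24 days.
Without J→R, R's earliest start moves from 20 to 6.
The longest chain is now L→G→K = 6+4+14 = 24, so the job takes 24 days.

24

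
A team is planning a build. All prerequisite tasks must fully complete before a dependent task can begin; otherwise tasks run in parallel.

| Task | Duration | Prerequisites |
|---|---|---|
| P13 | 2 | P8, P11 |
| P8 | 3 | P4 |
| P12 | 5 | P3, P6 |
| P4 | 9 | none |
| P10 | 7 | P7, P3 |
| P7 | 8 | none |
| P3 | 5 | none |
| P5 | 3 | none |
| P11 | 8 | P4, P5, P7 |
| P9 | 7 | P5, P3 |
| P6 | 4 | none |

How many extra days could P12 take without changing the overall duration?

9

P4→P11→P13 = 9+8+2 = 19 sets the makespan at 19 days.
Longest path through P12: 10 days (earliest finish 10, latest finish 19).
So P12 can slip 19 − 10 = 9 days.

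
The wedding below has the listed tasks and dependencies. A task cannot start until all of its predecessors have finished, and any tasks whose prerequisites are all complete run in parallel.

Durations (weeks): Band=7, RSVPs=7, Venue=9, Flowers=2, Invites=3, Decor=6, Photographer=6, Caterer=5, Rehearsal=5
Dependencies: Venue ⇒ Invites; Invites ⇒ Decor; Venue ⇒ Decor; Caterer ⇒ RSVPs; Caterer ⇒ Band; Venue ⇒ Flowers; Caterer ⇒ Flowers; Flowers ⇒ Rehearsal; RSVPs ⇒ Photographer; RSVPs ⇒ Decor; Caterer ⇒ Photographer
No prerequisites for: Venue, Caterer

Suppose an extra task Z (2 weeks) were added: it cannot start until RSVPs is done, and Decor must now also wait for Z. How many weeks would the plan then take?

Originally the plan takes 18 weeks.
With Z inserted, Decor now waits for max(RSVPs, Invites, Venue, Z).
New critical path: Caterer→RSVPs→Z→Decor = 5+7+2+6 = 20 ⇒ 20 weeks.

20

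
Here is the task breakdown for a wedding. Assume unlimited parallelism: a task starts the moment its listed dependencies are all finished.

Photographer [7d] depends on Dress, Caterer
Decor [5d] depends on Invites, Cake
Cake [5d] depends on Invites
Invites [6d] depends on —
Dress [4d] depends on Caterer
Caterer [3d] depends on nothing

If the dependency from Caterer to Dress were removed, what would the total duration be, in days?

16

Original critical path: Invites→Cake→Decor = 6+5+5 = 16 ⇒ 16 days.
Without Caterer→Dress, Dress's earliest start moves from 3 to 0.
The longest chain is now Invites→Cake→Decor = 6+5+5 = 16, so the schedule takes 16 days.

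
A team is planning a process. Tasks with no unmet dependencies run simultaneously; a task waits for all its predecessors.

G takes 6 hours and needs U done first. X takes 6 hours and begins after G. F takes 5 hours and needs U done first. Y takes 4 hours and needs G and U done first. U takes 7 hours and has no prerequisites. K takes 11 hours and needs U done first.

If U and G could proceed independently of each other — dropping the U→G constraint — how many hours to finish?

18

Before: longest chain U→G→X = 7+6+6 = 19, finish 19.
Without U→G, G's earliest start moves from 7 to 0.
The longest chain is now U→K = 7+11 = 18, so the project takes 18 hours.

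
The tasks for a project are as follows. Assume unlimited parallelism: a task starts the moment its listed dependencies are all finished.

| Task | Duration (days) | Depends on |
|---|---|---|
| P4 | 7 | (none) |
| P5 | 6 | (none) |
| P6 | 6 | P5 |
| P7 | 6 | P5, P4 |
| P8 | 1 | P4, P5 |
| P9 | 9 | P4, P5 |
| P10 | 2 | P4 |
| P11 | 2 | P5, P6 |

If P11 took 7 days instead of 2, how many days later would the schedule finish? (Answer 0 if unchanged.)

3

As given, the longest chain is P4→P9 = 7+9 = 16, so the finish is 16 days.
P11 has 2 days of float (longest path through it is 14).
New critical path: P5→P6→P11 = 6+6+7 = 19 ⇒ 19 days.
Change in finish: 19 − 16 = +3 days.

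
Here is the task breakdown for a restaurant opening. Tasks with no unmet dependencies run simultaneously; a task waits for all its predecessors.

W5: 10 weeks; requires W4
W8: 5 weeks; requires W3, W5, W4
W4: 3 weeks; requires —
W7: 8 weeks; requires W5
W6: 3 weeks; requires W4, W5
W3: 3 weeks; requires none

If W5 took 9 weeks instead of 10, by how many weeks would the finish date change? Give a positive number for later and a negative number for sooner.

The binding path is W4→W5→W7 = 3+10+8 = 21; finish at 21 weeks.
Since W5 is critical, the -1 change carries straight to that chain (now 20 weeks).
The critical path is still W4→W5→W7; finish is now 20 weeks.
Change in finish: 20 − 21 = -1 weeks.

-1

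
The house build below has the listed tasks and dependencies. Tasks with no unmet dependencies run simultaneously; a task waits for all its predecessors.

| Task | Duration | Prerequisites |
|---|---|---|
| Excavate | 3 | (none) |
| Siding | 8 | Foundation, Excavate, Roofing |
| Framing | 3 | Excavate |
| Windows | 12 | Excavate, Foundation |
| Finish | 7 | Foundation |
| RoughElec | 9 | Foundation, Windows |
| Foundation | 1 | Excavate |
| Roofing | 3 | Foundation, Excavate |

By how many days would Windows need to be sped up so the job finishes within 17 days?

Current finish: 25 days; target: 17.
Windows is on every critical path, so each day cut from Windows cuts the finish by one (this holds down to a finish of 15).
Need 25 − 17 = 8 days off Windows → Windows becomes 4 days, finish becomes 17.

8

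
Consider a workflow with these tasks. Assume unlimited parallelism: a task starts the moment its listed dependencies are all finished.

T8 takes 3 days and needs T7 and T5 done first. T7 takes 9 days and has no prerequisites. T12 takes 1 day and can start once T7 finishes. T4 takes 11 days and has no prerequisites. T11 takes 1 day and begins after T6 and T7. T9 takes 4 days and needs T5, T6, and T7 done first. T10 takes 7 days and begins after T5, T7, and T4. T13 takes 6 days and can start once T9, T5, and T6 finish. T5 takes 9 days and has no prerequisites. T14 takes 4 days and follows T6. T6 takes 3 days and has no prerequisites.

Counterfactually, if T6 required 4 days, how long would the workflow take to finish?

19

Baseline: T5→T9→T13 = 9+4+6 = 19 → 19 days.
T6 has 6 days of float (longest path through it is 13).
No other chain overtakes it, so the finish is 19 days.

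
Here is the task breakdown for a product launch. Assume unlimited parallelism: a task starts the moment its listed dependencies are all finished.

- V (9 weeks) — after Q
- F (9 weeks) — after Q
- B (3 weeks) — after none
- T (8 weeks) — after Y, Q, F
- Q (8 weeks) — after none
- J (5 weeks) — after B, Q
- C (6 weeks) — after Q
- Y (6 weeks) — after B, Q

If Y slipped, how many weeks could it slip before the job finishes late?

Q→F→T = 8+9+8 = 25 sets the makespan at 25 weeks.
Y finishes as early as 14 and must finish by 17.
Float = 25 − 22 = 3.

3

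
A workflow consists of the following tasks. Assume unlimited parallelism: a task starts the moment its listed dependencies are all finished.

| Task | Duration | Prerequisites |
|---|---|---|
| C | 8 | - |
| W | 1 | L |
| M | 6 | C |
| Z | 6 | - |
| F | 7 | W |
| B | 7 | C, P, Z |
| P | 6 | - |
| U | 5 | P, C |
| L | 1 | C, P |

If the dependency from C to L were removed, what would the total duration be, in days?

15

Before: longest chain C→L→W→F = 8+1+1+7 = 17, finish 17.
Without C→L, L's earliest start moves from 8 to 6.
New critical path: C→B = 8+7 = 15 ⇒ 15 days.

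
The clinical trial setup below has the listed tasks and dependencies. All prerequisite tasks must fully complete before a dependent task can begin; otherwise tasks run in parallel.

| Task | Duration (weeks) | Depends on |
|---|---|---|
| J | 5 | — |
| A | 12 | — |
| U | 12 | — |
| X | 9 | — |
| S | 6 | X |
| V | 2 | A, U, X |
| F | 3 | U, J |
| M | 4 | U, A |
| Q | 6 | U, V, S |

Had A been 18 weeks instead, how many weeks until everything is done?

26

Baseline: X→S→Q = 9+6+6 = 21 → 21 weeks.
A has 1 week of float (longest path through it is 20).
Now A→V→Q = 18+2+6 = 26 is longest, so the finish becomes 26 weeks.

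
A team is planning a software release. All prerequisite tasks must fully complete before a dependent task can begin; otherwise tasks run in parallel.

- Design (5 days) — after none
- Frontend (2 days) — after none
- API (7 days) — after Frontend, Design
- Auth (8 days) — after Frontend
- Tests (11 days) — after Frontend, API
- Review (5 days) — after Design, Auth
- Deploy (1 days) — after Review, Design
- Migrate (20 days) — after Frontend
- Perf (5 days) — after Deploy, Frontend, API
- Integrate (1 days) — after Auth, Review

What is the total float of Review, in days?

2

The longest chain is Design→API→Tests = 5+7+11 = 23; overall finish 23 days.
The longest chain containing Review totals 21 days.
Float = 23 − 21 = 2.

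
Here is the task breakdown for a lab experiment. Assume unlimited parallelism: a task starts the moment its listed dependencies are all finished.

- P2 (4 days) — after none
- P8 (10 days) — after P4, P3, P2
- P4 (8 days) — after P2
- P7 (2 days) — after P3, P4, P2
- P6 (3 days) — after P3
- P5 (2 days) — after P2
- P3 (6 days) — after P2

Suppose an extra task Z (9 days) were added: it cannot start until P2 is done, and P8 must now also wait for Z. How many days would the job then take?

Originally the job takes 22 days.
With Z inserted, P8 now waits for max(P4, P3, P2, Z).
New critical path: P2→Z→P8 = 4+9+10 = 23 ⇒ 23 days.

23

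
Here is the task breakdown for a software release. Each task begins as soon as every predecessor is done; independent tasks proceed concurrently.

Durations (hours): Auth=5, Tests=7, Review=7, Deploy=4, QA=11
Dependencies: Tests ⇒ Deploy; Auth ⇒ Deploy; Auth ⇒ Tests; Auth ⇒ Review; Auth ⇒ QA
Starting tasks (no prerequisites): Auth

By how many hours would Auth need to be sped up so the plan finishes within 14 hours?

2

Current finish: 16 hours; target: 14.
Auth is on every critical path, so each hour cut from Auth cuts the finish by one (this holds down to a finish of 12).
Need 16 − 14 = 2 hours off Auth → Auth becomes 3 hours, finish becomes 14.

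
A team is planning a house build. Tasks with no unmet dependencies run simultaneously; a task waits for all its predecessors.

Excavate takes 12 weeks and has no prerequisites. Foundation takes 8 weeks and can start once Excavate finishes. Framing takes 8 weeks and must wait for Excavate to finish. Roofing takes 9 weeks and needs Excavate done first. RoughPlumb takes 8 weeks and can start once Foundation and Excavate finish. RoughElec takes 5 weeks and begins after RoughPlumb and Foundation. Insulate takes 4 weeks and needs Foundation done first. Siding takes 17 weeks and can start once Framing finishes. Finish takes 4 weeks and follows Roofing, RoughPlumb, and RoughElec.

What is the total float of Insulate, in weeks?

13

The longest chain is Excavate→Foundation→RoughPlumb→RoughElec→Finish = 12+8+8+5+4 = 37; overall finish 37 weeks.
Longest path through Insulate: 24 weeks (earliest finish 24, latest finish 37).
Slack of Insulate = 33 − 20 = 13 weeks.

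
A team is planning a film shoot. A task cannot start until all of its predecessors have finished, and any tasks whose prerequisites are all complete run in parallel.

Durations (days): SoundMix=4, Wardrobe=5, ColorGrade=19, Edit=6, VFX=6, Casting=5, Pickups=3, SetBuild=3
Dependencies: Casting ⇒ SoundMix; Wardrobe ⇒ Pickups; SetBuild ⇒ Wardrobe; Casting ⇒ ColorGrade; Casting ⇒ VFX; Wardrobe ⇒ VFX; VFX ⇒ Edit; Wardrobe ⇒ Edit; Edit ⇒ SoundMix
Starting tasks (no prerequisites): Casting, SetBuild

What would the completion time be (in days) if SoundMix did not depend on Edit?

Before: longest chain Casting→ColorGrade = 5+19 = 24, finish 24.
Without Edit→SoundMix, SoundMix's earliest start moves from 20 to 5.
The longest chain is now Casting→ColorGrade = 5+19 = 24, so the project takes 24 days.

24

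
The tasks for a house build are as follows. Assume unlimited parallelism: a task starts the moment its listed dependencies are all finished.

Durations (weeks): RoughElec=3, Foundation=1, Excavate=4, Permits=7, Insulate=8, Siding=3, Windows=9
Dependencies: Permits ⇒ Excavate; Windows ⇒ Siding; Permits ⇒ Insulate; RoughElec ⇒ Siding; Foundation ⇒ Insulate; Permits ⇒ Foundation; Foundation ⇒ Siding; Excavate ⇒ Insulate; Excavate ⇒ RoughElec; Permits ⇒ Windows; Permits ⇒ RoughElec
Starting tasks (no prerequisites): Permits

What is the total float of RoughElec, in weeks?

2

Critical path: Permits→Excavate→Insulate = 7+4+8 = 19, so the finish is 19 weeks.
Longest path through RoughElec: 17 weeks (earliest finish 14, latest finish 16).
Float = 19 − 17 = 2.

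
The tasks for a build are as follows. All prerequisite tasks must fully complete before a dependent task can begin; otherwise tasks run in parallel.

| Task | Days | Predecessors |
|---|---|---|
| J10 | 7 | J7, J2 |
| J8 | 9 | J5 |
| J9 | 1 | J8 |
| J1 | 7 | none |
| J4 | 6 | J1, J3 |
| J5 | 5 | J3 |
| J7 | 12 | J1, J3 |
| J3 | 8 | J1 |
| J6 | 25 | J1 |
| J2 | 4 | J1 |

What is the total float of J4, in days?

13

Critical path: J1→J3→J7→J10 = 7+8+12+7 = 34, so the finish is 34 days.
J4 finishes as early as 21 and must finish by 34.
Float = 34 − 21 = 13.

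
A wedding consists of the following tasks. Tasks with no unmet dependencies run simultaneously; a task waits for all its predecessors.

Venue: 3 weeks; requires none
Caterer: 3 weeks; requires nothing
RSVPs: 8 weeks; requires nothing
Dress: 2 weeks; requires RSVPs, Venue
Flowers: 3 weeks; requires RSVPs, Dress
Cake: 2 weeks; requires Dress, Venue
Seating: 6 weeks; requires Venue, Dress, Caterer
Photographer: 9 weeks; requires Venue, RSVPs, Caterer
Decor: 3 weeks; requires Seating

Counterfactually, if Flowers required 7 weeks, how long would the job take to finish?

As given, the longest chain is RSVPs→Dress→Seating→Decor = 8+2+6+3 = 19, so the finish is 19 weeks.
Flowers is off the critical path — its longest chain is 13 weeks, giving 6 of slack.
That remains the longest chain; total 19 weeks.

19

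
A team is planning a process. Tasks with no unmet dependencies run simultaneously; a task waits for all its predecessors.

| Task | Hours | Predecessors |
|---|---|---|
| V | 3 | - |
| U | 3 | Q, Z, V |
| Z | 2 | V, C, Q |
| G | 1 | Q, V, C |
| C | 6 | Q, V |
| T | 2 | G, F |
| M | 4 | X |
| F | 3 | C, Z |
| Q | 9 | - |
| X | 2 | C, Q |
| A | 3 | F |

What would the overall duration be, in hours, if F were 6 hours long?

Baseline: Q→C→Z→F→A = 9+6+2+3+3 = 23 → 23 hours.
F lies on that path, so at 6 hours the path becomes 26 hours.
No other chain overtakes it, so the finish is 26 hours.

26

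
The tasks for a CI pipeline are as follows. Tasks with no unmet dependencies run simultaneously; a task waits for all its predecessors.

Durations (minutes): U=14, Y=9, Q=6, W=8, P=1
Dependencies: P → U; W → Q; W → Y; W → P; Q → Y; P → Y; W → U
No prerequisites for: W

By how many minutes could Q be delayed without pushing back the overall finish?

0

The longest chain is W→P→U = 8+1+14 = 23; overall finish 23 minutes.
Q finishes as early as 14 and must finish by 14.
Float = 23 − 23 = 0.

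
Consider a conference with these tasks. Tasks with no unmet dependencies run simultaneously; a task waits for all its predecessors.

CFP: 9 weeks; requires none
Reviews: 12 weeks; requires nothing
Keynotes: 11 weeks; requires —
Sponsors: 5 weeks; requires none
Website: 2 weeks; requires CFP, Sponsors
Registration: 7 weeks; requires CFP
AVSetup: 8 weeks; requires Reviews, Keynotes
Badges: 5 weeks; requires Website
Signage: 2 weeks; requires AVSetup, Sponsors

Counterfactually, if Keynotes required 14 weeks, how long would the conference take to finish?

24

As given, the longest chain is Reviews→AVSetup→Signage = 12+8+2 = 22, so the finish is 22 weeks.
The longest path through Keynotes is only 21 weeks, so Keynotes has float 1.
New critical path: Keynotes→AVSetup→Signage = 14+8+2 = 24 ⇒ 24 weeks.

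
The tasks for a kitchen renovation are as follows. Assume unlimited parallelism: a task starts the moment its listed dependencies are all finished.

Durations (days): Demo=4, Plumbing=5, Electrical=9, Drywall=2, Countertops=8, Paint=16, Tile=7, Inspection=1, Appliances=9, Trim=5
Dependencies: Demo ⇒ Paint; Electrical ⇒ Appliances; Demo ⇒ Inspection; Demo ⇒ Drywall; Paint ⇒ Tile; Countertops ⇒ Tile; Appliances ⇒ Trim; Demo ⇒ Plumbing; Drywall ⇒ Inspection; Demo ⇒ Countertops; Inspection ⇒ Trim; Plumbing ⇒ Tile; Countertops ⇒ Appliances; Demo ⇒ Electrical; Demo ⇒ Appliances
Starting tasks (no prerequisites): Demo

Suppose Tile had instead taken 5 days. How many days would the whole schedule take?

As given, the longest chain is Demo→Paint→Tile = 4+16+7 = 27, so the finish is 27 days.
Tile is on the critical path; changing it to 5 makes that path 25 days.
Now Demo→Electrical→Appliances→Trim = 4+9+9+5 = 27 is longest, so the finish becomes 27 days.

27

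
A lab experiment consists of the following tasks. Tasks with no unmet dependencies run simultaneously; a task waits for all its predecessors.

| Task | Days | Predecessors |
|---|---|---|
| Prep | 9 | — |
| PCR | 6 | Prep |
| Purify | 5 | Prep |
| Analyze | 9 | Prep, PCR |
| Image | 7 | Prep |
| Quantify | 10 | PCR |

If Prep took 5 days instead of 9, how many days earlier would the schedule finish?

Critical path before the change: Prep→PCR→Quantify = 9+6+10 = 25 giving 25 days.
Prep lies on that path, so at 5 days the path becomes 21 days.
The critical path is still Prep→PCR→Quantify; finish is now 21 days.
Change in finish: 21 − 25 = -4 days.

4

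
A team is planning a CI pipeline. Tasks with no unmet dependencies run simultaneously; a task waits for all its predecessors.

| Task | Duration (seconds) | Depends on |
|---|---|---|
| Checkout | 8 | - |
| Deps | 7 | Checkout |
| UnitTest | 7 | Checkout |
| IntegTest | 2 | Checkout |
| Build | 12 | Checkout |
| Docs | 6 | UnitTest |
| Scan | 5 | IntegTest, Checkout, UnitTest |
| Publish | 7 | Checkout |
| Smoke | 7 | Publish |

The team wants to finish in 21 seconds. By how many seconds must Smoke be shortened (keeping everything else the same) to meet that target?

1

Current finish: 22 seconds; target: 21.
Smoke is on every critical path, so each second cut from Smoke cuts the finish by one (this holds down to a finish of 21).
Need 22 − 21 = 1 second off Smoke → Smoke becomes 6 seconds, finish becomes 21.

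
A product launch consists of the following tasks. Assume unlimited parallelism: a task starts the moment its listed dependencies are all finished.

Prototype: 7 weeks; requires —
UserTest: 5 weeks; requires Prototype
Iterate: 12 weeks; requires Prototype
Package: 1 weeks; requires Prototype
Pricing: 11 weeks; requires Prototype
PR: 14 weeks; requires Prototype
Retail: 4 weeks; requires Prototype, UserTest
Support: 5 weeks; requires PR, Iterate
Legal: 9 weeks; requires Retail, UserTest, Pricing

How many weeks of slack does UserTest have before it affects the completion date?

2

Critical path: Prototype→Pricing→Legal = 7+11+9 = 27, so the finish is 27 weeks.
UserTest finishes as early as 12 and must finish by 14.
Float = 27 − 25 = 2.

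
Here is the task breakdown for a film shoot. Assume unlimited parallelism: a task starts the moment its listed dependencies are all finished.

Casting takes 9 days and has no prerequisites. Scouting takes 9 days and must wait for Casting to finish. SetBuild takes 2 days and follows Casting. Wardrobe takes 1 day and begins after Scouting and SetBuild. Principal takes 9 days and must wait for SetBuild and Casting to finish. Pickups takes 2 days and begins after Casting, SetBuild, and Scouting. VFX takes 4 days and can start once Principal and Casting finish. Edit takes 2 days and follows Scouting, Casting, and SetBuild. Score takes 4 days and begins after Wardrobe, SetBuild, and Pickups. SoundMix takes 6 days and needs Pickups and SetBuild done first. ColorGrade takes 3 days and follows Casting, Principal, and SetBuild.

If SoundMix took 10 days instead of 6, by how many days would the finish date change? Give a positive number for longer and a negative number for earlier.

Actual critical path: Casting→Scouting→Pickups→SoundMix = 9+9+2+6 = 26 ⇒ 26 days.
SoundMix lies on that path, so at 10 days the path becomes 30 days.
The critical path is still Casting→Scouting→Pickups→SoundMix; finish is now 30 days.
Change in finish: 30 − 26 = +4 days.

4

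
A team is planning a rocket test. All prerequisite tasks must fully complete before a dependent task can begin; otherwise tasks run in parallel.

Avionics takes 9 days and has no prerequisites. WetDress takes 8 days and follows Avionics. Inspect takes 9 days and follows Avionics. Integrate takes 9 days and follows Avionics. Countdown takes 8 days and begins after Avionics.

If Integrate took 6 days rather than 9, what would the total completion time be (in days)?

18

The binding path is Avionics→Integrate = 9+9 = 18; finish at 18 days.
Integrate is on the critical path; changing it to 6 makes that path 15 days.
Now Avionics→Inspect = 9+9 = 18 is longest, so the finish becomes 18 days.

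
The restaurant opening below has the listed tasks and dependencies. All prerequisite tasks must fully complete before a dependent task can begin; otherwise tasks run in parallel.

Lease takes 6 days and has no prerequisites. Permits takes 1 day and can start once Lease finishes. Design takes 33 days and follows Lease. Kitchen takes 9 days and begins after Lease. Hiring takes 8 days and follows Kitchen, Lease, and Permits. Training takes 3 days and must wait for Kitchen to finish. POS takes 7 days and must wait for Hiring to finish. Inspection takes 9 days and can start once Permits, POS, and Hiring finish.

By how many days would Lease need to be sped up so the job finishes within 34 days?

Current finish: 39 days; target: 34.
Lease is on every critical path, so each day cut from Lease cuts the finish by one (this holds down to a finish of 34).
Need 39 − 34 = 5 days off Lease → Lease becomes 1 day, finish becomes 34.

5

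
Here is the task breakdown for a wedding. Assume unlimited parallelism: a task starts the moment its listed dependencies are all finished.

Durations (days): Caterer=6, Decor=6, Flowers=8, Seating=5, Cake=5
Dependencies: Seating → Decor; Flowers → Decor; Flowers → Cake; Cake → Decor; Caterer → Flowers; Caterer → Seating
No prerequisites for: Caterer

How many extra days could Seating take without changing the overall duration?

8

Caterer→Flowers→Cake→Decor = 6+8+5+6 = 25 sets the makespan at 25 days.
The longest chain containing Seating totals 17 days.
So Seating can slip 19 − 11 = 8 days.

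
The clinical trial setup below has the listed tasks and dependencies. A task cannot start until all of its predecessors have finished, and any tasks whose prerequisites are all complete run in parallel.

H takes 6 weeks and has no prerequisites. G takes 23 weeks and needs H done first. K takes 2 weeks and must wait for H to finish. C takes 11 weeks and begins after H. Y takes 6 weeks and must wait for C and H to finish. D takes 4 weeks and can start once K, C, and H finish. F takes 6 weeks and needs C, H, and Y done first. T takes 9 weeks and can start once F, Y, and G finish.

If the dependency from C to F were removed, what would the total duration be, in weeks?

38

Original critical path: H→G→T = 6+23+9 = 38 ⇒ 38 weeks.
Dropping C→F doesn't change F's earliest start (23); another predecessor still binds.
After: H→G→T = 6+23+9 = 38 → 38 weeks.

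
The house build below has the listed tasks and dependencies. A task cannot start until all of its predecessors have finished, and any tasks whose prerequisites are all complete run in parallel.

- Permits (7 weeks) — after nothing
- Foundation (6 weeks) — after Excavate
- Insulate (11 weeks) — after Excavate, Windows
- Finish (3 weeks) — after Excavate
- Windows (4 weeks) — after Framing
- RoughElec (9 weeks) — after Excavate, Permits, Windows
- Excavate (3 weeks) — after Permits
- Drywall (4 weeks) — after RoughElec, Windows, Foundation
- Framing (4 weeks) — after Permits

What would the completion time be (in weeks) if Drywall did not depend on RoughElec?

26

Original critical path: Permits→Framing→Windows→RoughElec→Drywall = 7+4+4+9+4 = 28 ⇒ 28 weeks.
Without RoughElec→Drywall, Drywall's earliest start moves from 24 to 16.
After: Permits→Framing→Windows→Insulate = 7+4+4+11 = 26 → 26 weeks.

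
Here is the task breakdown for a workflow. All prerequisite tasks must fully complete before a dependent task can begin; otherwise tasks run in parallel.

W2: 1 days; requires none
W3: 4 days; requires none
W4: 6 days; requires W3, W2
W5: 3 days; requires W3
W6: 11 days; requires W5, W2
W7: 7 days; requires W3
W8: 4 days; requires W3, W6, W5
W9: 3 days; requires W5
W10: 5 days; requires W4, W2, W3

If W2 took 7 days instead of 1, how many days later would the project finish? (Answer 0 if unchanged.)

0

The binding path is W3→W5→W6→W8 = 4+3+11+4 = 22; finish at 22 days.
W2 is off the critical path — its longest chain is 16 days, giving 6 of slack.
New critical path: W2→W6→W8 = 7+11+4 = 22 ⇒ 22 days.
Change in finish: 22 − 22 = +0 days.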